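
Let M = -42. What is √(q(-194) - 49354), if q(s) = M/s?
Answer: I*√464369749/97 ≈ 222.16*I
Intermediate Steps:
q(s) = -42/s
√(q(-194) - 49354) = √(-42/(-194) - 49354) = √(-42*(-1/194) - 49354) = √(21/97 - 49354) = √(-4787317/97) = I*√464369749/97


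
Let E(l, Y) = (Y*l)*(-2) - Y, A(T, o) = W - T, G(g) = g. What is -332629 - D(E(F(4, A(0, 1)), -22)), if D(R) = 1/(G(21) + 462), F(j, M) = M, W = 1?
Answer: -160659808/483 ≈ -3.3263e+5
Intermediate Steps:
A(T, o) = 1 - T
E(l, Y) = -Y - 2*Y*l (E(l, Y) = -2*Y*l - Y = -Y - 2*Y*l)
D(R) = 1/483 (D(R) = 1/(21 + 462) = 1/483)
-332629 - D(E(F(4, A(0, 1)), -22)) = -332629 - 1*1/483 = -332629 - 1/483 = -160659808/483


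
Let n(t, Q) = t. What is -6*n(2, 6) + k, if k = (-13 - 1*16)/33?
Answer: -425/33 ≈ -12.879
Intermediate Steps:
k = -29/33 (k = (-13 - 16)*(1/33) = -29*1/33 = -29/33 ≈ -0.87879)
-6*n(2, 6) + k = -6*2 - 29/33 = -12 - 29/33 = -425/33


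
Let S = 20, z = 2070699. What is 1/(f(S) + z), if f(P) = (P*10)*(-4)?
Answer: 1/2069899 ≈ 4.8312e-7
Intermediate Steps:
f(P) = -40*P (f(P) = (10*P)*(-4) = -40*P)
1/(f(S) + z) = 1/(-40*20 + 2070699) = 1/(-800 + 2070699) = 1/2069899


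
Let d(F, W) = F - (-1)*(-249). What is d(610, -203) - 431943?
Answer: -431582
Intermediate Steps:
d(F, W) = -249 + F (d(F, W) = F - 1*249 = F - 249 = -249 + F)
d(610, -203) - 431943 = (-249 + 610) - 431943 = 361 - 431943 = -431582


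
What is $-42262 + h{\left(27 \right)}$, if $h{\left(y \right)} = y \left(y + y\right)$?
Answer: $-40804$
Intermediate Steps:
$h{\left(y \right)} = 2 y^{2}$ ($h{\left(y \right)} = y 2 y = 2 y^{2}$)
$-42262 + h{\left(27 \right)} = -42262 + 2 \cdot 27^{2} = -42262 + 2 \cdot 729 = -42262 + 1458 = -40804$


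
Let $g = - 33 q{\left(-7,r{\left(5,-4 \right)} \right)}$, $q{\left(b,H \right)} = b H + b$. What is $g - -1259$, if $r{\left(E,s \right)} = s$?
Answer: $566$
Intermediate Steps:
$q{\left(b,H \right)} = b + H b$ ($q{\left(b,H \right)} = H b + b = b + H b$)
$g = -693$ ($g = - 33 \left(- 7 \left(1 - 4\right)\right) = - 33 \left(\left(-7\right) \left(-3\right)\right) = \left(-33\right) 21 = -693$)
$g - -1259 = -693 - -1259 = -693 + 1259 = 566$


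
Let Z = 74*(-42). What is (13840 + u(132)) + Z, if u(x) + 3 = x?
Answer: 10861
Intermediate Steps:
u(x) = -3 + x
Z = -3108
(13840 + u(132)) + Z = (13840 + (-3 + 132)) - 3108 = (13840 + 129) - 3108 = 13969 - 3108 = 10861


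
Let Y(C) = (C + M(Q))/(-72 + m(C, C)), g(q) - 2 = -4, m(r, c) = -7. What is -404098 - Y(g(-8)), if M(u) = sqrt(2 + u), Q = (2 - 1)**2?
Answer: -31923744/79 + sqrt(3)/79 ≈ -4.0410e+5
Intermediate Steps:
Q = 1 (Q = 1**2 = 1)
g(q) = -2 (g(q) = 2 - 4 = -2)
Y(C) = -C/79 - sqrt(3)/79 (Y(C) = (C + sqrt(2 + 1))/(-72 - 7) = (C + sqrt(3))/(-79) = (C + sqrt(3))*(-1/79) = -C/79 - sqrt(3)/79)
-404098 - Y(g(-8)) = -404098 - (-1/79*(-2) - sqrt(3)/79) = -404098 - (2/79 - sqrt(3)/79) = -404098 + (-2/79 + sqrt(3)/79) = -31923744/79 + sqrt(3)/79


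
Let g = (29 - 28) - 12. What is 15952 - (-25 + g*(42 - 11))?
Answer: 16318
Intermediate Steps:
g = -11 (g = 1 - 12 = -11)
15952 - (-25 + g*(42 - 11)) = 15952 - (-25 - 11*(42 - 11)) = 15952 - (-25 - 11*31) = 15952 - (-25 - 341) = 15952 - 1*(-366) = 15952 + 366 = 16318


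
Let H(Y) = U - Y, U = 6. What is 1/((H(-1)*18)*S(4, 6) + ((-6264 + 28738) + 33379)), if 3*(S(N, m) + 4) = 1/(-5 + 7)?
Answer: 1/55370 ≈ 1.8060e-5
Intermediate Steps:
S(N, m) = -23/6 (S(N, m) = -4 + 1/(3*(-5 + 7)) = -4 + (⅓)/2 = -4 + (⅓)*(½) = -4 + ⅙ = -23/6)
H(Y) = 6 - Y
1/((H(-1)*18)*S(4, 6) + ((-6264 + 28738) + 33379)) = 1/(((6 - 1*(-1))*18)*(-23/6) + ((-6264 + 28738) + 33379)) = 1/(((6 + 1)*18)*(-23/6) + (22474 + 33379)) = 1/((7*18)*(-23/6) + 55853) = 1/(126*(-23/6) + 55853) = 1/(-483 + 55853) = 1/55370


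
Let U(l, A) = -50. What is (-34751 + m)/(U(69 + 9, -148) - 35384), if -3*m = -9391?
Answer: 47431/53151 ≈ 0.89238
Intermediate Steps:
m = 9391/3 (m = -1/3*(-9391) = 9391/3 ≈ 3130.3)
(-34751 + m)/(U(69 + 9, -148) - 35384) = (-34751 + 9391/3)/(-50 - 35384) = -94862/3/(-35434) = -94862/3*(-1/35434) = 47431/53151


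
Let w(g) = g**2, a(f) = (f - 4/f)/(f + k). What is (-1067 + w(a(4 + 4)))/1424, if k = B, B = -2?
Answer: -17047/22784 ≈ -0.74820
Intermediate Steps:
k = -2
a(f) = (f - 4/f)/(-2 + f) (a(f) = (f - 4/f)/(f - 2) = (f - 4/f)/(-2 + f))
(-1067 + w(a(4 + 4)))/1424 = (-1067 + ((2 + (4 + 4))/(4 + 4))**2)/1424 = (-1067 + ((2 + 8)/8)**2)/1424 = (-1067 + ((1/8)*10)**2)/1424 = (-1067 + (5/4)**2)/1424 = (-1067 + 25/16)/1424 = (1/1424)*(-17047/16) = -17047/22784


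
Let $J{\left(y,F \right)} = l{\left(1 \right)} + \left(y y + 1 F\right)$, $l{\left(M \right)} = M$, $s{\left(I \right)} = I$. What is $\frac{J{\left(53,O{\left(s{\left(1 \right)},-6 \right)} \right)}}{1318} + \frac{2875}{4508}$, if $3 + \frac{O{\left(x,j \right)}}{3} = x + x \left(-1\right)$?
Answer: $\frac{356873}{129164} \approx 2.7629$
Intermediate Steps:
$O{\left(x,j \right)} = -9$ ($O{\left(x,j \right)} = -9 + 3 \left(x + x \left(-1\right)\right) = -9 + 3 \left(x - x\right) = -9 + 3 \cdot 0 = -9 + 0 = -9$)
$J{\left(y,F \right)} = 1 + F + y^{2}$ ($J{\left(y,F \right)} = 1 + \left(y y + 1 F\right) = 1 + \left(y^{2} + F\right) = 1 + \left(F + y^{2}\right) = 1 + F + y^{2}$)
$\frac{J{\left(53,O{\left(s{\left(1 \right)},-6 \right)} \right)}}{1318} + \frac{2875}{4508} = \frac{1 - 9 + 53^{2}}{1318} + \frac{2875}{4508} = \left(1 - 9 + 2809\right) \frac{1}{1318} + 2875 \cdot \frac{1}{4508} = 2801 \cdot \frac{1}{1318} + \frac{125}{196} = \frac{2801}{1318} + \frac{125}{196} = \frac{356873}{129164}$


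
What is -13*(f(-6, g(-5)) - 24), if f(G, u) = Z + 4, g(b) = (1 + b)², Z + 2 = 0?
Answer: 286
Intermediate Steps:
Z = -2 (Z = -2 + 0 = -2)
f(G, u) = 2 (f(G, u) = -2 + 4 = 2)
-13*(f(-6, g(-5)) - 24) = -13*(2 - 24) = -13*(-22) = 286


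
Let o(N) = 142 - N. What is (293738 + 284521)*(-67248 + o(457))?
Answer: -39068912817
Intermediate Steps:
(293738 + 284521)*(-67248 + o(457)) = (293738 + 284521)*(-67248 + (142 - 1*457)) = 578259*(-67248 + (142 - 457)) = 578259*(-67248 - 315) = 578259*(-67563) = -39068912817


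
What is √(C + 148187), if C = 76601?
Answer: 2*√56197 ≈ 474.12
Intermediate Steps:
√(C + 148187) = √(76601 + 148187) = √224788 = 2*√56197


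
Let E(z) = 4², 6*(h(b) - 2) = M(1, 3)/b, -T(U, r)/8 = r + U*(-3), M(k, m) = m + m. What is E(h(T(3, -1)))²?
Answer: 256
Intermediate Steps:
M(k, m) = 2*m
T(U, r) = -8*r + 24*U (T(U, r) = -8*(r + U*(-3)) = -8*(r - 3*U) = -8*r + 24*U)
h(b) = 2 + 1/b (h(b) = 2 + ((2*3)/b)/6 = 2 + (6/b)/6 = 2 + 1/b)
E(z) = 16
E(h(T(3, -1)))² = 16² = 256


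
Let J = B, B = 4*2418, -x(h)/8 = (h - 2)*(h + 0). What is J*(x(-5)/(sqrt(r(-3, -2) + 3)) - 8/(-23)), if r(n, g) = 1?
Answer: -31066464/23 ≈ -1.3507e+6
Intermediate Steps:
x(h) = -8*h*(-2 + h) (x(h) = -8*(h - 2)*(h + 0) = -8*(-2 + h)*h = -8*h*(-2 + h))
B = 9672
J = 9672
J*(x(-5)/(sqrt(r(-3, -2) + 3)) - 8/(-23)) = 9672*((8*(-5)*(2 - 1*(-5)))/(sqrt(1 + 3)) - 8/(-23)) = 9672*((8*(-5)*(2 + 5))/(sqrt(4)) - 8*(-1/23)) = 9672*((8*(-5)*7)/2 + 8/23) = 9672*(-280*1/2 + 8/23) = 9672*(-140 + 8/23) = 9672*(-3212/23) = -31066464/23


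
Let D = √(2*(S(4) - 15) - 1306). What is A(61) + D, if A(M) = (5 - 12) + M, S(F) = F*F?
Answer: 54 + 2*I*√326 ≈ 54.0 + 36.111*I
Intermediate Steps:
S(F) = F²
D = 2*I*√326 (D = √(2*(4² - 15) - 1306) = √(2*(16 - 15) - 1306) = √(2*1 - 1306) = √(2 - 1306) = √(-1304) = 2*I*√326 ≈ 36.111*I)
A(M) = -7 + M
A(61) + D = (-7 + 61) + 2*I*√326 = 54 + 2*I*√326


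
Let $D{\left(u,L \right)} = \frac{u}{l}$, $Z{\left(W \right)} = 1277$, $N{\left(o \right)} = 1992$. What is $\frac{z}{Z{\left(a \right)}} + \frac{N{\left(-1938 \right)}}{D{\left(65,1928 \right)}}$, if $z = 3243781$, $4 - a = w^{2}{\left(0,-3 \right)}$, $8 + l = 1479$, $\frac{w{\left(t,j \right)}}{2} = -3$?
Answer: $\frac{3952752029}{83005} \approx 47621.0$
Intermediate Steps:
$w{\left(t,j \right)} = -6$ ($w{\left(t,j \right)} = 2 \left(-3\right) = -6$)
$l = 1471$ ($l = -8 + 1479 = 1471$)
$a = -32$ ($a = 4 - \left(-6\right)^{2} = 4 - 36 = -32$)
$D{\left(u,L \right)} = \frac{u}{1471}$
$\frac{z}{Z{\left(a \right)}} + \frac{N{\left(-1938 \right)}}{D{\left(65,1928 \right)}} = \frac{3243781}{1277} + \frac{1992}{\frac{1}{1471} \cdot 65} = 3243781 \cdot \frac{1}{1277} + \frac{1992}{\frac{65}{1471}} = \frac{3243781}{1277} + 1992 \cdot \frac{1471}{65} = \frac{3243781}{1277} + \frac{2930232}{65} = \frac{3952752029}{83005}$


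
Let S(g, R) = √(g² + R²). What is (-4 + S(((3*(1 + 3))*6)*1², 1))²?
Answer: (4 - √5185)² ≈ 4624.9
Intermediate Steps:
S(g, R) = √(R² + g²)
(-4 + S(((3*(1 + 3))*6)*1², 1))² = (-4 + √(1² + (((3*(1 + 3))*6)*1²)²))² = (-4 + √(1 + (((3*4)*6)*1)²))² = (-4 + √(1 + ((12*6)*1)²))² = (-4 + √(1 + (72*1)²))² = (-4 + √(1 + 72²))² = (-4 + √(1 + 5184))² = (-4 + √5185)²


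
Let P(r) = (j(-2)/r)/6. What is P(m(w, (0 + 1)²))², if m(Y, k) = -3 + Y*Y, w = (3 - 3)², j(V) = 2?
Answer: 1/81 ≈ 0.012346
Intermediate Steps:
w = 0 (w = 0² = 0)
m(Y, k) = -3 + Y²
P(r) = 1/(3*r) (P(r) = (2/r)/6 = (2/r)*(⅙) = 1/(3*r))
P(m(w, (0 + 1)²))² = (1/(3*(-3 + 0²)))² = (1/(3*(-3 + 0)))² = ((⅓)/(-3))² = ((⅓)*(-⅓))² = (-⅑)² = 1/81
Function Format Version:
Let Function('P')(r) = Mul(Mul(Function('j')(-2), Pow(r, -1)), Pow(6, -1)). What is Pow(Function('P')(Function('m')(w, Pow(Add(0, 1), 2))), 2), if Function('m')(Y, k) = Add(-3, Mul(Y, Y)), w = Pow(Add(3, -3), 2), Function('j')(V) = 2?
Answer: Rational(1, 81) ≈ 0.012346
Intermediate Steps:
w = 0 (w = Pow(0, 2) = 0)
Function('m')(Y, k) = Add(-3, Pow(Y, 2))
Function('P')(r) = Mul(Rational(1, 3), Pow(r, -1)) (Function('P')(r) = Mul(Mul(2, Pow(r, -1)), Pow(6, -1)) = Mul(Mul(2, Pow(r, -1)), Rational(1, 6)) = Mul(Rational(1, 3), Pow(r, -1)))
Pow(Function('P')(Function('m')(w, Pow(Add(0, 1), 2))), 2) = Pow(Mul(Rational(1, 3), Pow(Add(-3, Pow(0, 2)), -1)), 2) = Pow(Mul(Rational(1, 3), Pow(Add(-3, 0), -1)), 2) = Pow(Mul(Rational(1, 3), Pow(-3, -1)), 2) = Pow(Mul(Rational(1, 3), Rational(-1, 3)), 2) = Pow(Rational(-1, 9), 2) = Rational(1, 81)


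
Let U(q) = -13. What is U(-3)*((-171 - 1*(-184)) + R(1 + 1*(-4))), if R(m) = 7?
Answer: -260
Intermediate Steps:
U(-3)*((-171 - 1*(-184)) + R(1 + 1*(-4))) = -13*((-171 - 1*(-184)) + 7) = -13*((-171 + 184) + 7) = -13*(13 + 7) = -13*20 = -260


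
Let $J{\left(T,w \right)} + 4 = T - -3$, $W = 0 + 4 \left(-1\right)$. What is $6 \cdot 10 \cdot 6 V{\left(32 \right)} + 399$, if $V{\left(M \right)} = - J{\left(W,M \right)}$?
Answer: $2199$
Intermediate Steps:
$W = -4$ ($W = 0 - 4 = -4$)
$J{\left(T,w \right)} = -1 + T$ ($J{\left(T,w \right)} = -4 + \left(T - -3\right) = -4 + \left(T + 3\right) = -4 + \left(3 + T\right) = -1 + T$)
$V{\left(M \right)} = 5$ ($V{\left(M \right)} = - (-1 - 4) = \left(-1\right) \left(-5\right) = 5$)
$6 \cdot 10 \cdot 6 V{\left(32 \right)} + 399 = 6 \cdot 10 \cdot 6 \cdot 5 + 399 = 60 \cdot 6 \cdot 5 + 399 = 360 \cdot 5 + 399 = 1800 + 399 = 2199$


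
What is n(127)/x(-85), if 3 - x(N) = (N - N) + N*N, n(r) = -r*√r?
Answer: 127*√127/7222 ≈ 0.19817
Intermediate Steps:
n(r) = -r^(3/2)
x(N) = 3 - N² (x(N) = 3 - ((N - N) + N*N) = 3 - (0 + N²) = 3 - N²)
n(127)/x(-85) = (-127^(3/2))/(3 - 1*(-85)²) = (-127*√127)/(3 - 1*7225) = (-127*√127)/(3 - 7225) = -127*√127/(-7222) = -127*√127*(-1/7222) = 127*√127/7222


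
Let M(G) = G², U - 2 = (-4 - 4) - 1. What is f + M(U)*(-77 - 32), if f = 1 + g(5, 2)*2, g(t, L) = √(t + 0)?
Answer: -5340 + 2*√5 ≈ -5335.5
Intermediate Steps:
g(t, L) = √t
U = -7 (U = 2 + ((-4 - 4) - 1) = 2 + (-8 - 1) = 2 - 9 = -7)
f = 1 + 2*√5 (f = 1 + √5*2 = 1 + 2*√5 ≈ 5.4721)
f + M(U)*(-77 - 32) = (1 + 2*√5) + (-7)²*(-77 - 32) = (1 + 2*√5) + 49*(-109) = (1 + 2*√5) - 5341 = -5340 + 2*√5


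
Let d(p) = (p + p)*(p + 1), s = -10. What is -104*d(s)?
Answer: -18720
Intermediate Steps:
d(p) = 2*p*(1 + p) (d(p) = (2*p)*(1 + p) = 2*p*(1 + p))
-104*d(s) = -208*(-10)*(1 - 10) = -208*(-10)*(-9) = -104*180 = -18720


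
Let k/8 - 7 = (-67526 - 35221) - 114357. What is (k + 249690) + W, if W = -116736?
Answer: -1603822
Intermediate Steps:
k = -1736776 (k = 56 + 8*((-67526 - 35221) - 114357) = 56 + 8*(-102747 - 114357) = 56 + 8*(-217104) = 56 - 1736832 = -1736776)
(k + 249690) + W = (-1736776 + 249690) - 116736 = -1487086 - 116736 = -1603822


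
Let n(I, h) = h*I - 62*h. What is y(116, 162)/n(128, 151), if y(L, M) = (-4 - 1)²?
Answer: 25/9966 ≈ 0.0025085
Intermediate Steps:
n(I, h) = -62*h + I*h (n(I, h) = I*h - 62*h = -62*h + I*h)
y(L, M) = 25 (y(L, M) = (-5)² = 25)
y(116, 162)/n(128, 151) = 25/((151*(-62 + 128))) = 25/((151*66)) = 25/9966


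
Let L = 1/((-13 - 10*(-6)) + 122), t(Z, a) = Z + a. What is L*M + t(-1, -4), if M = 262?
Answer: -583/169 ≈ -3.4497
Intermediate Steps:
L = 1/169 (L = 1/((-13 + 60) + 122) = 1/(47 + 122) = 1/169 ≈ 0.0059172)
L*M + t(-1, -4) = (1/169)*262 + (-1 - 4) = 262/169 - 5 = -583/169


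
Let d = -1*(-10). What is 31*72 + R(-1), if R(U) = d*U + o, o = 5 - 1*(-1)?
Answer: 2228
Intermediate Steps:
o = 6 (o = 5 + 1 = 6)
d = 10
R(U) = 6 + 10*U (R(U) = 10*U + 6 = 6 + 10*U)
31*72 + R(-1) = 31*72 + (6 + 10*(-1)) = 2232 + (6 - 10) = 2232 - 4 = 2228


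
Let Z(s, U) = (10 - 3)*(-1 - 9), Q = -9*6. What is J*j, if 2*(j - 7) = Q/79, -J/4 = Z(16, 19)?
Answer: 147280/79 ≈ 1864.3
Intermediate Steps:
Q = -54
Z(s, U) = -70 (Z(s, U) = 7*(-10) = -70)
J = 280 (J = -4*(-70) = 280)
j = 526/79 (j = 7 + (-54/79)/2 = 7 + (-54*1/79)/2 = 7 + (1/2)*(-54/79) = 7 - 27/79 = 526/79 ≈ 6.6582)
J*j = 280*(526/79) = 147280/79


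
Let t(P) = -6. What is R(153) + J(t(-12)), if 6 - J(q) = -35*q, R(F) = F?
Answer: -51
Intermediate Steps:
J(q) = 6 + 35*q (J(q) = 6 - (-35)*q = 6 + 35*q)
R(153) + J(t(-12)) = 153 + (6 + 35*(-6)) = 153 + (6 - 210) = 153 - 204 = -51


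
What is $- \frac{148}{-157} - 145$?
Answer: $- \frac{22617}{157} \approx -144.06$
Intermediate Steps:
$- \frac{148}{-157} - 145 = \left(-148\right) \left(- \frac{1}{157}\right) - 145 = \frac{148}{157} - 145 = - \frac{22617}{157}$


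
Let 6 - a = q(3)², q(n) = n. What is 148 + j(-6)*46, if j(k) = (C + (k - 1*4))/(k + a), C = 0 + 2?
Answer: 1700/9 ≈ 188.89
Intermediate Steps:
C = 2
a = -3 (a = 6 - 1*3² = 6 - 1*9 = 6 - 9 = -3)
j(k) = (-2 + k)/(-3 + k) (j(k) = (2 + (k - 1*4))/(k - 3) = (2 + (k - 4))/(-3 + k) = (2 + (-4 + k))/(-3 + k) = (-2 + k)/(-3 + k))
148 + j(-6)*46 = 148 + ((-2 - 6)/(-3 - 6))*46 = 148 + (-8/(-9))*46 = 148 - ⅑*(-8)*46 = 148 + (8/9)*46 = 148 + 368/9 = 1700/9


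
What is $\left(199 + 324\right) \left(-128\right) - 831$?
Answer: $-67775$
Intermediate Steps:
$\left(199 + 324\right) \left(-128\right) - 831 = 523 \left(-128\right) - 831 = -66944 - 831 = -67775$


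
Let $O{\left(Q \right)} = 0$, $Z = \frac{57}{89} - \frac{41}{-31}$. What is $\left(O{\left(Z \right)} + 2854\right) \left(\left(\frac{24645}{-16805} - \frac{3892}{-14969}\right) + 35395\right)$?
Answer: $\frac{5082090354126564}{50310809} \approx 1.0101 \cdot 10^{8}$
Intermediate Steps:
$Z = \frac{5416}{2759}$ ($Z = 57 \cdot \frac{1}{89} - - \frac{41}{31} = \frac{57}{89} + \frac{41}{31} = \frac{5416}{2759} \approx 1.963$)
$\left(O{\left(Z \right)} + 2854\right) \left(\left(\frac{24645}{-16805} - \frac{3892}{-14969}\right) + 35395\right) = \left(0 + 2854\right) \left(\left(\frac{24645}{-16805} - \frac{3892}{-14969}\right) + 35395\right) = 2854 \left(\left(24645 \left(- \frac{1}{16805}\right) - - \frac{3892}{14969}\right) + 35395\right) = 2854 \left(\left(- \frac{4929}{3361} + \frac{3892}{14969}\right) + 35395\right) = 2854 \left(- \frac{60701189}{50310809} + 35395\right) = 2854 \cdot \frac{1780690383366}{50310809} = \frac{5082090354126564}{50310809}$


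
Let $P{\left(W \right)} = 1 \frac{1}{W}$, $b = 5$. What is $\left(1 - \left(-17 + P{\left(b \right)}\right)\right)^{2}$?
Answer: $\frac{7921}{25} \approx 316.84$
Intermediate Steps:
$P{\left(W \right)} = \frac{1}{W}$
$\left(1 - \left(-17 + P{\left(b \right)}\right)\right)^{2} = \left(1 + \left(17 - \frac{1}{5}\right)\right)^{2} = \left(1 + \frac{84}{5}\right)^{2} = \left(\frac{89}{5}\right)^{2} = \frac{7921}{25}$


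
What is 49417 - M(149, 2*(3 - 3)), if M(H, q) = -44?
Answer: 49461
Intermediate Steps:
49417 - M(149, 2*(3 - 3)) = 49417 - 1*(-44) = 49417 + 44 = 49461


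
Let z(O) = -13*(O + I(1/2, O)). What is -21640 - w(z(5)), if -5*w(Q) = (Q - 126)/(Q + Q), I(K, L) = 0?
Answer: -14065809/650 ≈ -21640.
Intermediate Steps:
z(O) = -13*O (z(O) = -13*(O + 0) = -13*O)
w(Q) = -(-126 + Q)/(10*Q) (w(Q) = -(Q - 126)/(5*(Q + Q)) = -(-126 + Q)/(5*(2*Q)) = -(-126 + Q)*1/(2*Q)/5 = -(-126 + Q)/(10*Q))
-21640 - w(z(5)) = -21640 - (126 - (-13)*5)/(10*((-13*5))) = -21640 - (126 - 1*(-65))/(10*(-65)) = -21640 - (-1)*(126 + 65)/(10*65) = -21640 - (-1)*191/(10*65) = -21640 - 1*(-191/650) = -21640 + 191/650 = -14065809/650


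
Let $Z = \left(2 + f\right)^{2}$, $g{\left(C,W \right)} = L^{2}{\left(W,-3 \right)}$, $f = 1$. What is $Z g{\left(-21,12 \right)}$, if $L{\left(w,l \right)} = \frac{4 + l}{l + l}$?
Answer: $\frac{1}{4} \approx 0.25$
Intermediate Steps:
$L{\left(w,l \right)} = \frac{4 + l}{2 l}$
$g{\left(C,W \right)} = \frac{1}{36}$ ($g{\left(C,W \right)} = \left(\frac{4 - 3}{2 \left(-3\right)}\right)^{2} = \left(\frac{1}{2} \left(- \frac{1}{3}\right) 1\right)^{2} = \left(- \frac{1}{6}\right)^{2} = \frac{1}{36}$)
$Z = 9$ ($Z = \left(2 + 1\right)^{2} = 3^{2} = 9$)
$Z g{\left(-21,12 \right)} = 9 \cdot \frac{1}{36} = \frac{1}{4}$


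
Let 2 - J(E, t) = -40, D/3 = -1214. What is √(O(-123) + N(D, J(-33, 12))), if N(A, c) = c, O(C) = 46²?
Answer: √2158 ≈ 46.454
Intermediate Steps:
D = -3642 (D = 3*(-1214) = -3642)
O(C) = 2116
J(E, t) = 42 (J(E, t) = 2 - 1*(-40) = 2 + 40 = 42)
√(O(-123) + N(D, J(-33, 12))) = √(2116 + 42) = √2158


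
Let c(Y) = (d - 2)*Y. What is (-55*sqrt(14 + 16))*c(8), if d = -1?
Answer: 1320*sqrt(30) ≈ 7229.9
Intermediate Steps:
c(Y) = -3*Y (c(Y) = (-1 - 2)*Y = -3*Y)
(-55*sqrt(14 + 16))*c(8) = (-55*sqrt(14 + 16))*(-3*8) = -55*sqrt(30)*(-24) = 1320*sqrt(30)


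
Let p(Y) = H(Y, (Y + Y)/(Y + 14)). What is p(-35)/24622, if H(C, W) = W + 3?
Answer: 19/73866 ≈ 0.00025722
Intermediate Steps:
H(C, W) = 3 + W
p(Y) = 3 + 2*Y/(14 + Y) (p(Y) = 3 + (Y + Y)/(Y + 14) = 3 + (2*Y)/(14 + Y) = 3 + 2*Y/(14 + Y))
p(-35)/24622 = ((42 + 5*(-35))/(14 - 35))/24622 = ((42 - 175)/(-21))*(1/24622) = -1/21*(-133)*(1/24622) = (19/3)*(1/24622) = 19/73866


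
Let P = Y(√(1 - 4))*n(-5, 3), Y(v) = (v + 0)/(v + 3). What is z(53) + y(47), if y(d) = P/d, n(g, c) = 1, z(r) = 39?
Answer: 7333/188 + I*√3/188 ≈ 39.005 + 0.009213*I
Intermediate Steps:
Y(v) = v/(3 + v)
P = I*√3/(3 + I*√3) (P = (√(1 - 4)/(3 + √(1 - 4)))*1 = (√(-3)/(3 + √(-3)))*1 = ((I*√3)/(3 + I*√3))*1 = (I*√3/(3 + I*√3))*1 = I*√3/(3 + I*√3) ≈ 0.25 + 0.43301*I)
y(d) = √3/(d*(√3 - 3*I)) (y(d) = (√3/(√3 - 3*I))/d = √3/(d*(√3 - 3*I)))
z(53) + y(47) = 39 + √3/(47*(√3 - 3*I))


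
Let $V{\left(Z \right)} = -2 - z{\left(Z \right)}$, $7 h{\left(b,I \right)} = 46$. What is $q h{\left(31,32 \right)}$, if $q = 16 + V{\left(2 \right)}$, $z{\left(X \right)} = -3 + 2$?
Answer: $\frac{690}{7} \approx 98.571$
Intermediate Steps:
$z{\left(X \right)} = -1$
$h{\left(b,I \right)} = \frac{46}{7}$ ($h{\left(b,I \right)} = \frac{1}{7} \cdot 46 = \frac{46}{7}$)
$V{\left(Z \right)} = -1$ ($V{\left(Z \right)} = -2 - -1 = -2 + 1 = -1$)
$q = 15$ ($q = 16 - 1 = 15$)
$q h{\left(31,32 \right)} = 15 \cdot \frac{46}{7} = \frac{690}{7}$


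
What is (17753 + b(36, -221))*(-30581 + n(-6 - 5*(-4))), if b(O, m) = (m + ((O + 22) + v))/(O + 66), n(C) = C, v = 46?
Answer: -18449110221/34 ≈ -5.4262e+8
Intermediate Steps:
b(O, m) = (68 + O + m)/(66 + O) (b(O, m) = (m + ((O + 22) + 46))/(O + 66) = (m + ((22 + O) + 46))/(66 + O) = (m + (68 + O))/(66 + O) = (68 + O + m)/(66 + O))
(17753 + b(36, -221))*(-30581 + n(-6 - 5*(-4))) = (17753 + (68 + 36 - 221)/(66 + 36))*(-30581 + (-6 - 5*(-4))) = (17753 - 117/102)*(-30581 + (-6 + 20)) = (17753 + (1/102)*(-117))*(-30581 + 14) = (17753 - 39/34)*(-30567) = (603563/34)*(-30567) = -18449110221/34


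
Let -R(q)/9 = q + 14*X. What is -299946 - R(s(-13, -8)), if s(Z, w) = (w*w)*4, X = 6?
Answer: -296886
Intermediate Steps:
s(Z, w) = 4*w**2 (s(Z, w) = w**2*4 = 4*w**2)
R(q) = -756 - 9*q (R(q) = -9*(q + 14*6) = -9*(q + 84) = -9*(84 + q) = -756 - 9*q)
-299946 - R(s(-13, -8)) = -299946 - (-756 - 36*(-8)**2) = -299946 - (-756 - 36*64) = -299946 - (-756 - 9*256) = -299946 - (-756 - 2304) = -299946 - 1*(-3060) = -299946 + 3060 = -296886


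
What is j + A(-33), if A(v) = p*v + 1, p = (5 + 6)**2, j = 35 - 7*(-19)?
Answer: -3824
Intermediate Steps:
j = 168 (j = 35 + 133 = 168)
p = 121 (p = 11**2 = 121)
A(v) = 1 + 121*v (A(v) = 121*v + 1 = 1 + 121*v)
j + A(-33) = 168 + (1 + 121*(-33)) = 168 + (1 - 3993) = 168 - 3992 = -3824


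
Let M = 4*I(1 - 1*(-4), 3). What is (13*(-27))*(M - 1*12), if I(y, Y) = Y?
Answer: 0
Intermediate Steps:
M = 12 (M = 4*3 = 12)
(13*(-27))*(M - 1*12) = (13*(-27))*(12 - 1*12) = -351*(12 - 12) = -351*0 = 0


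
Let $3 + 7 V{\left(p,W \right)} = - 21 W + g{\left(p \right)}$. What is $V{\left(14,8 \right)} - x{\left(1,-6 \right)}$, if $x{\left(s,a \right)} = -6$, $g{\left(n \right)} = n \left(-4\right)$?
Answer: $- \frac{185}{7} \approx -26.429$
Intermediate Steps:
$g{\left(n \right)} = - 4 n$
$V{\left(p,W \right)} = - \frac{3}{7} - 3 W - \frac{4 p}{7}$ ($V{\left(p,W \right)} = - \frac{3}{7} + \frac{- 21 W - 4 p}{7} = - \frac{3}{7} - \left(3 W + \frac{4 p}{7}\right) = - \frac{3}{7} - 3 W - \frac{4 p}{7}$)
$V{\left(14,8 \right)} - x{\left(1,-6 \right)} = \left(- \frac{3}{7} - 24 - 8\right) - -6 = \left(- \frac{3}{7} - 24 - 8\right) + 6 = - \frac{227}{7} + 6 = - \frac{185}{7}$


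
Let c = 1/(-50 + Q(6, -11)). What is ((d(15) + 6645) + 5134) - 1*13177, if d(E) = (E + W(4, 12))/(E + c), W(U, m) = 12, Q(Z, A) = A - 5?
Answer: -1380840/989 ≈ -1396.2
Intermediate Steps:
Q(Z, A) = -5 + A
c = -1/66 (c = 1/(-50 + (-5 - 11)) = 1/(-50 - 16) = 1/(-66) = -1/66 ≈ -0.015152)
d(E) = (12 + E)/(-1/66 + E) (d(E) = (E + 12)/(E - 1/66) = (12 + E)/(-1/66 + E))
((d(15) + 6645) + 5134) - 1*13177 = ((66*(12 + 15)/(-1 + 66*15) + 6645) + 5134) - 1*13177 = ((66*27/(-1 + 990) + 6645) + 5134) - 13177 = ((66*27/989 + 6645) + 5134) - 13177 = ((66*(1/989)*27 + 6645) + 5134) - 13177 = ((1782/989 + 6645) + 5134) - 13177 = (6573687/989 + 5134) - 13177 = 11651213/989 - 13177 = -1380840/989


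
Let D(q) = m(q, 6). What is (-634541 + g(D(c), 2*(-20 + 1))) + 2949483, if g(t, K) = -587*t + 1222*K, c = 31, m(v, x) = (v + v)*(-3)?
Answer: 2377688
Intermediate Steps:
m(v, x) = -6*v (m(v, x) = (2*v)*(-3) = -6*v)
D(q) = -6*q
(-634541 + g(D(c), 2*(-20 + 1))) + 2949483 = (-634541 + (-(-3522)*31 + 1222*(2*(-20 + 1)))) + 2949483 = (-634541 + (-587*(-186) + 1222*(2*(-19)))) + 2949483 = (-634541 + (109182 + 1222*(-38))) + 2949483 = (-634541 + (109182 - 46436)) + 2949483 = (-634541 + 62746) + 2949483 = -571795 + 2949483 = 2377688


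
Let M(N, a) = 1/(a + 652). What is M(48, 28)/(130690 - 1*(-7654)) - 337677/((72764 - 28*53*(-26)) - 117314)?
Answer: 15883299544903/280622503360 ≈ 56.600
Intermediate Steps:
M(N, a) = 1/(652 + a)
M(48, 28)/(130690 - 1*(-7654)) - 337677/((72764 - 28*53*(-26)) - 117314) = 1/((652 + 28)*(130690 - 1*(-7654))) - 337677/((72764 - 28*53*(-26)) - 117314) = 1/(680*(130690 + 7654)) - 337677/((72764 - 1484*(-26)) - 117314) = (1/680)/138344 - 337677/((72764 + 38584) - 117314) = (1/680)*(1/138344) - 337677/(111348 - 117314) = 1/94073920 - 337677/(-5966) = 1/94073920 - 337677*(-1/5966) = 1/94073920 + 337677/5966 = 15883299544903/280622503360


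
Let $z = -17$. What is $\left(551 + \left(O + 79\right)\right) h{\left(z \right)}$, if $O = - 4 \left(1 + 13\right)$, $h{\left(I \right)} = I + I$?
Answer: $-19516$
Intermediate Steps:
$h{\left(I \right)} = 2 I$
$O = -56$ ($O = \left(-4\right) 14 = -56$)
$\left(551 + \left(O + 79\right)\right) h{\left(z \right)} = \left(551 + \left(-56 + 79\right)\right) 2 \left(-17\right) = \left(551 + 23\right) \left(-34\right) = 574 \left(-34\right) = -19516$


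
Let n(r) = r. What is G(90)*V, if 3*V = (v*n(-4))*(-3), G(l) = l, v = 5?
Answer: 1800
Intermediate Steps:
V = 20 (V = ((5*(-4))*(-3))/3 = (-20*(-3))/3 = (⅓)*60 = 20)
G(90)*V = 90*20 = 1800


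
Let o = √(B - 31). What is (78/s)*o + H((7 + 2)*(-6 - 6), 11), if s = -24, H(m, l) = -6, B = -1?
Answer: -6 - 13*I*√2 ≈ -6.0 - 18.385*I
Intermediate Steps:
o = 4*I*√2 (o = √(-1 - 31) = √(-32) = 4*I*√2 ≈ 5.6569*I)
(78/s)*o + H((7 + 2)*(-6 - 6), 11) = (78/(-24))*(4*I*√2) - 6 = (78*(-1/24))*(4*I*√2) - 6 = -13*I*√2 - 6 = -6 - 13*I*√2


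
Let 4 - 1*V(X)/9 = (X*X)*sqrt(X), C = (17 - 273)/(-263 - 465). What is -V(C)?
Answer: -36 + 36864*sqrt(182)/753571 ≈ -35.340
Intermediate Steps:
C = 32/91 (C = -256/(-728) = -256*(-1/728) = 32/91 ≈ 0.35165)
V(X) = 36 - 9*X**(5/2) (V(X) = 36 - 9*X*X*sqrt(X) = 36 - 9*X**2*sqrt(X) = 36 - 9*X**(5/2))
-V(C) = -(36 - 36864*sqrt(182)/753571) = -36 + 36864*sqrt(182)/753571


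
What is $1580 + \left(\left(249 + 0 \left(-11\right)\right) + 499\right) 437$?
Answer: $328456$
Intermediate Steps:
$1580 + \left(\left(249 + 0 \left(-11\right)\right) + 499\right) 437 = 1580 + \left(\left(249 + 0\right) + 499\right) 437 = 1580 + \left(249 + 499\right) 437 = 1580 + 748 \cdot 437 = 1580 + 326876 = 328456$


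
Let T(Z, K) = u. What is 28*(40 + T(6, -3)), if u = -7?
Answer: 924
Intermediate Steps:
T(Z, K) = -7
28*(40 + T(6, -3)) = 28*(40 - 7) = 28*33 = 924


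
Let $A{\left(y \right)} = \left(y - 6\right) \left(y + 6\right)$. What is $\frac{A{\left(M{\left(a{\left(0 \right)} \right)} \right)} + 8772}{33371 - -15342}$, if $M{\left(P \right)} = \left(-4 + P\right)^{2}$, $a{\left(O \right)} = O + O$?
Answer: $\frac{8992}{48713} \approx 0.18459$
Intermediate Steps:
$a{\left(O \right)} = 2 O$
$A{\left(y \right)} = \left(-6 + y\right) \left(6 + y\right)$
$\frac{A{\left(M{\left(a{\left(0 \right)} \right)} \right)} + 8772}{33371 - -15342} = \frac{\left(-36 + \left(\left(-4 + 2 \cdot 0\right)^{2}\right)^{2}\right) + 8772}{33371 - -15342} = \frac{\left(-36 + \left(\left(-4 + 0\right)^{2}\right)^{2}\right) + 8772}{33371 + \left(-7562 + 22904\right)} = \frac{\left(-36 + \left(\left(-4\right)^{2}\right)^{2}\right) + 8772}{33371 + 15342} = \frac{\left(-36 + 16^{2}\right) + 8772}{48713} = \left(\left(-36 + 256\right) + 8772\right) \frac{1}{48713} = \left(220 + 8772\right) \frac{1}{48713} = 8992 \cdot \frac{1}{48713} = \frac{8992}{48713}$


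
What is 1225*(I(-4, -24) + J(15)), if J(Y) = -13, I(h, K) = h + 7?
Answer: -12250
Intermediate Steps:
I(h, K) = 7 + h
1225*(I(-4, -24) + J(15)) = 1225*((7 - 4) - 13) = 1225*(3 - 13) = 1225*(-10) = -12250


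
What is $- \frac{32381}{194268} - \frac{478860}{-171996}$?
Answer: $\frac{7288147667}{2784443244} \approx 2.6175$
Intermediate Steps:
$- \frac{32381}{194268} - \frac{478860}{-171996} = \left(-32381\right) \frac{1}{194268} - - \frac{39905}{14333} = - \frac{32381}{194268} + \frac{39905}{14333} = \frac{7288147667}{2784443244}$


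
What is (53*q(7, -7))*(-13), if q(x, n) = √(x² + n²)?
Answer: -4823*√2 ≈ -6820.8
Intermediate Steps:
q(x, n) = √(n² + x²)
(53*q(7, -7))*(-13) = (53*√((-7)² + 7²))*(-13) = (53*√(49 + 49))*(-13) = (53*√98)*(-13) = (53*(7*√2))*(-13) = (371*√2)*(-13) = -4823*√2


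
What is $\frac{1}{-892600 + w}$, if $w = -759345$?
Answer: $- \frac{1}{1651945} \approx -6.0535 \cdot 10^{-7}$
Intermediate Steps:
$\frac{1}{-892600 + w} = \frac{1}{-892600 - 759345} = \frac{1}{-1651945} = - \frac{1}{1651945}$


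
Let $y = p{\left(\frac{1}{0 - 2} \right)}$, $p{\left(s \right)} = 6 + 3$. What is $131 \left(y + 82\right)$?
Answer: $11921$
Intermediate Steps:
$p{\left(s \right)} = 9$
$y = 9$
$131 \left(y + 82\right) = 131 \left(9 + 82\right) = 131 \cdot 91 = 11921$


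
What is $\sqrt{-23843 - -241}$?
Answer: $i \sqrt{23602} \approx 153.63 i$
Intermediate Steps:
$\sqrt{-23843 - -241} = \sqrt{-23843 + \left(266 - 25\right)} = \sqrt{-23843 + 241} = \sqrt{-23602} = i \sqrt{23602}$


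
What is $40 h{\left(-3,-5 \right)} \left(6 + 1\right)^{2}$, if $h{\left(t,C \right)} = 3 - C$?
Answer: $15680$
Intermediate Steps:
$40 h{\left(-3,-5 \right)} \left(6 + 1\right)^{2} = 40 \left(3 - -5\right) \left(6 + 1\right)^{2} = 40 \left(3 + 5\right) 7^{2} = 40 \cdot 8 \cdot 49 = 320 \cdot 49 = 15680$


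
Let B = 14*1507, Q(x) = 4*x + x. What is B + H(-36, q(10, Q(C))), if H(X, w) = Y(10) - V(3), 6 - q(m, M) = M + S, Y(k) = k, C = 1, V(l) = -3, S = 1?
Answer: 21111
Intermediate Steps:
Q(x) = 5*x
q(m, M) = 5 - M (q(m, M) = 6 - (M + 1) = 6 - (1 + M) = 6 + (-1 - M) = 5 - M)
H(X, w) = 13 (H(X, w) = 10 - 1*(-3) = 10 + 3 = 13)
B = 21098
B + H(-36, q(10, Q(C))) = 21098 + 13 = 21111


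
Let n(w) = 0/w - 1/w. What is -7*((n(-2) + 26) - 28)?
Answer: 21/2 ≈ 10.500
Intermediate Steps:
n(w) = -1/w (n(w) = 0 - 1/w = -1/w)
-7*((n(-2) + 26) - 28) = -7*((-1/(-2) + 26) - 28) = -7*((-1*(-1/2) + 26) - 28) = -7*((1/2 + 26) - 28) = -7*(53/2 - 28) = -7*(-3/2) = 21/2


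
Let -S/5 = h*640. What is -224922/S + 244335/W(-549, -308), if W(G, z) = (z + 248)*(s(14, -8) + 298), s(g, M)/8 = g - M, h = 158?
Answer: -6178217/758400 ≈ -8.1464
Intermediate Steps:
S = -505600 (S = -790*640 = -5*101120 = -505600)
s(g, M) = -8*M + 8*g (s(g, M) = 8*(g - M) = -8*M + 8*g)
W(G, z) = 117552 + 474*z (W(G, z) = (z + 248)*((-8*(-8) + 8*14) + 298) = (248 + z)*((64 + 112) + 298) = (248 + z)*(176 + 298) = (248 + z)*474 = 117552 + 474*z)
-224922/S + 244335/W(-549, -308) = -224922/(-505600) + 244335/(117552 + 474*(-308)) = -224922*(-1/505600) + 244335/(117552 - 145992) = 112461/252800 + 244335/(-28440) = 112461/252800 + 244335*(-1/28440) = 112461/252800 - 16289/1896 = -6178217/758400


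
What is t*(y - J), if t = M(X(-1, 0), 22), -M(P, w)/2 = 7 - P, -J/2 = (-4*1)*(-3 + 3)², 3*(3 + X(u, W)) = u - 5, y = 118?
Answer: -2832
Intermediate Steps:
X(u, W) = -14/3 + u/3 (X(u, W) = -3 + (u - 5)/3 = -3 + (-5 + u)/3 = -3 + (-5/3 + u/3) = -14/3 + u/3)
J = 0 (J = -2*(-4*1)*(-3 + 3)² = -(-8)*0² = -(-8)*0 = -2*0 = 0)
M(P, w) = -14 + 2*P (M(P, w) = -2*(7 - P) = -14 + 2*P)
t = -24 (t = -14 + 2*(-14/3 + (⅓)*(-1)) = -14 + 2*(-14/3 - ⅓) = -14 + 2*(-5) = -14 - 10 = -24)
t*(y - J) = -24*(118 - 1*0) = -24*(118 + 0) = -24*118 = -2832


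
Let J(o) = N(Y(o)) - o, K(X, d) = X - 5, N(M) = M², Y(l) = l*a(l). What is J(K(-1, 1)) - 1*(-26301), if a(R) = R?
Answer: 27603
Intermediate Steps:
Y(l) = l² (Y(l) = l*l = l²)
K(X, d) = -5 + X
J(o) = o⁴ - o (J(o) = (o²)² - o = o⁴ - o)
J(K(-1, 1)) - 1*(-26301) = ((-5 - 1)⁴ - (-5 - 1)) - 1*(-26301) = ((-6)⁴ - 1*(-6)) + 26301 = (1296 + 6) + 26301 = 1302 + 26301 = 27603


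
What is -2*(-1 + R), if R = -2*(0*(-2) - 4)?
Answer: -14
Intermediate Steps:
R = 8 (R = -2*(0 - 4) = -2*(-4) = 8)
-2*(-1 + R) = -2*(-1 + 8) = -2*7 = -14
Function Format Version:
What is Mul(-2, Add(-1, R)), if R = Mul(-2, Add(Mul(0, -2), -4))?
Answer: -14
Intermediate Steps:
R = 8 (R = Mul(-2, Add(0, -4)) = Mul(-2, -4) = 8)
Mul(-2, Add(-1, R)) = Mul(-2, Add(-1, 8)) = Mul(-2, 7) = -14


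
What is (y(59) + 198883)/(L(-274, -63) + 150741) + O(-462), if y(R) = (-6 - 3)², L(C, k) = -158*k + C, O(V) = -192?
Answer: -30601868/160421 ≈ -190.76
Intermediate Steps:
L(C, k) = C - 158*k
y(R) = 81 (y(R) = (-9)² = 81)
(y(59) + 198883)/(L(-274, -63) + 150741) + O(-462) = (81 + 198883)/((-274 - 158*(-63)) + 150741) - 192 = 198964/((-274 + 9954) + 150741) - 192 = 198964/(9680 + 150741) - 192 = 198964/160421 - 192 = -30601868/160421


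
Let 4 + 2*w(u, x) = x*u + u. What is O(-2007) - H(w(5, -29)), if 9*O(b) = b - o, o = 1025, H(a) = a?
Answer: -2384/9 ≈ -264.89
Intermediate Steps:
w(u, x) = -2 + u/2 + u*x/2 (w(u, x) = -2 + (x*u + u)/2 = -2 + (u*x + u)/2 = -2 + (u + u*x)/2 = -2 + (u/2 + u*x/2) = -2 + u/2 + u*x/2)
O(b) = -1025/9 + b/9 (O(b) = (b - 1*1025)/9 = (b - 1025)/9 = (-1025 + b)/9 = -1025/9 + b/9)
O(-2007) - H(w(5, -29)) = (-1025/9 + (1/9)*(-2007)) - (-2 + (1/2)*5 + (1/2)*5*(-29)) = (-1025/9 - 223) - (-2 + 5/2 - 145/2) = -3032/9 - 1*(-72) = -3032/9 + 72 = -2384/9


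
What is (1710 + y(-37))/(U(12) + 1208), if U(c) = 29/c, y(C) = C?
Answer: 2868/2075 ≈ 1.3822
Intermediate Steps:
(1710 + y(-37))/(U(12) + 1208) = (1710 - 37)/(29/12 + 1208) = 1673/(29*(1/12) + 1208) = 1673/(29/12 + 1208) = 1673/(14525/12) = 1673*(12/14525) = 2868/2075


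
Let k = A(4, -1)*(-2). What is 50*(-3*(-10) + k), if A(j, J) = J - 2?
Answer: 1800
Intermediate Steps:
A(j, J) = -2 + J
k = 6 (k = (-2 - 1)*(-2) = -3*(-2) = 6)
50*(-3*(-10) + k) = 50*(-3*(-10) + 6) = 50*(30 + 6) = 50*36 = 1800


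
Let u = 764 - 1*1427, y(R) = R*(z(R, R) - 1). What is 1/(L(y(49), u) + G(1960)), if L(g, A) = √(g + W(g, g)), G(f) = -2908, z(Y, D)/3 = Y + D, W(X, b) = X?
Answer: -1454/4213875 - 7*√586/8427750 ≈ -0.00036516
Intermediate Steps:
z(Y, D) = 3*D + 3*Y (z(Y, D) = 3*(Y + D) = 3*(D + Y) = 3*D + 3*Y)
y(R) = R*(-1 + 6*R) (y(R) = R*((3*R + 3*R) - 1) = R*(6*R - 1) = R*(-1 + 6*R))
u = -663 (u = 764 - 1427 = -663)
L(g, A) = √2*√g (L(g, A) = √(g + g) = √(2*g) = √2*√g)
1/(L(y(49), u) + G(1960)) = 1/(√2*√(49*(-1 + 6*49)) - 2908) = 1/(√2*√(49*(-1 + 294)) - 2908) = 1/(√2*√(49*293) - 2908) = 1/(√2*√14357 - 2908) = 1/(√2*(7*√293) - 2908) = 1/(7*√586 - 2908) = 1/(-2908 + 7*√586)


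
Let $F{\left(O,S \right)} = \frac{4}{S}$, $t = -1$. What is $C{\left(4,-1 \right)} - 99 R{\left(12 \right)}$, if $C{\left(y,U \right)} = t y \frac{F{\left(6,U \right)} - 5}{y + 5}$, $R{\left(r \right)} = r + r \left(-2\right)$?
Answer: $1192$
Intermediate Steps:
$R{\left(r \right)} = - r$ ($R{\left(r \right)} = r - 2 r = - r$)
$C{\left(y,U \right)} = - \frac{y \left(-5 + \frac{4}{U}\right)}{5 + y}$ ($C{\left(y,U \right)} = - y \frac{\frac{4}{U} - 5}{y + 5} = - y \frac{-5 + \frac{4}{U}}{5 + y} = - \frac{y \left(-5 + \frac{4}{U}\right)}{5 + y}$)
$C{\left(4,-1 \right)} - 99 R{\left(12 \right)} = \frac{4 \left(-4 + 5 \left(-1\right)\right)}{\left(-1\right) \left(5 + 4\right)} - 99 \left(\left(-1\right) 12\right) = 4 \left(-1\right) \frac{1}{9} \left(-4 - 5\right) - -1188 = 4 \left(-1\right) \frac{1}{9} \left(-9\right) + 1188 = 4 + 1188 = 1192$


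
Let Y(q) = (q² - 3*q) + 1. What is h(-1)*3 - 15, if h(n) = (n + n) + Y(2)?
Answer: -24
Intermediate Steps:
Y(q) = 1 + q² - 3*q
h(n) = -1 + 2*n (h(n) = (n + n) + (1 + 2² - 3*2) = 2*n + (1 + 4 - 6) = 2*n - 1 = -1 + 2*n)
h(-1)*3 - 15 = (-1 + 2*(-1))*3 - 15 = (-1 - 2)*3 - 15 = -3*3 - 15 = -9 - 15 = -24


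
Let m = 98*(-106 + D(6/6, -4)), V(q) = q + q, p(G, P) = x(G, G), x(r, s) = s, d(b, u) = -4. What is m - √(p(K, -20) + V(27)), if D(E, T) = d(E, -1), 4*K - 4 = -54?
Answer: -10780 - √166/2 ≈ -10786.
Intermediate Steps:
K = -25/2 (K = 1 + (¼)*(-54) = 1 - 27/2 = -25/2 ≈ -12.500)
D(E, T) = -4
p(G, P) = G
V(q) = 2*q
m = -10780 (m = 98*(-106 - 4) = 98*(-110) = -10780)
m - √(p(K, -20) + V(27)) = -10780 - √(-25/2 + 2*27) = -10780 - √(-25/2 + 54) = -10780 - √(83/2) = -10780 - √166/2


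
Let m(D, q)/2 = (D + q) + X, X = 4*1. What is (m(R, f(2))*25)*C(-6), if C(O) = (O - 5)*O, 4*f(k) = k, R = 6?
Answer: 34650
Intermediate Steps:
f(k) = k/4
C(O) = O*(-5 + O) (C(O) = (-5 + O)*O = O*(-5 + O))
X = 4
m(D, q) = 8 + 2*D + 2*q (m(D, q) = 2*((D + q) + 4) = 2*(4 + D + q) = 8 + 2*D + 2*q)
(m(R, f(2))*25)*C(-6) = ((8 + 2*6 + 2*((¼)*2))*25)*(-6*(-5 - 6)) = ((8 + 12 + 2*(½))*25)*(-6*(-11)) = ((8 + 12 + 1)*25)*66 = (21*25)*66 = 525*66 = 34650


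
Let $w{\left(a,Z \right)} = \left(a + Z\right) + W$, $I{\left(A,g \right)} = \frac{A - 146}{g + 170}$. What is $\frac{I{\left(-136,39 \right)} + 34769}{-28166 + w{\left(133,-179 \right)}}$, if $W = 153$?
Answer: $- \frac{7266439}{5864331} \approx -1.2391$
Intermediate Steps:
$I{\left(A,g \right)} = \frac{-146 + A}{170 + g}$
$w{\left(a,Z \right)} = 153 + Z + a$ ($w{\left(a,Z \right)} = \left(a + Z\right) + 153 = \left(Z + a\right) + 153 = 153 + Z + a$)
$\frac{I{\left(-136,39 \right)} + 34769}{-28166 + w{\left(133,-179 \right)}} = \frac{\frac{-146 - 136}{170 + 39} + 34769}{-28166 + \left(153 - 179 + 133\right)} = \frac{\frac{1}{209} \left(-282\right) + 34769}{-28166 + 107} = \frac{\frac{1}{209} \left(-282\right) + 34769}{-28059} = \left(- \frac{282}{209} + 34769\right) \left(- \frac{1}{28059}\right) = \frac{7266439}{209} \left(- \frac{1}{28059}\right) = - \frac{7266439}{5864331}$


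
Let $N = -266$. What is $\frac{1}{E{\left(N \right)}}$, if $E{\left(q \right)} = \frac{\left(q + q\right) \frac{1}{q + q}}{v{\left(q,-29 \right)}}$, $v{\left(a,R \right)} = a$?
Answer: $-266$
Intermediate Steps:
$E{\left(q \right)} = \frac{1}{q}$ ($E{\left(q \right)} = \frac{\left(q + q\right) \frac{1}{q + q}}{q} = \frac{2 q \frac{1}{2 q}}{q} = 1 \frac{1}{q} = \frac{1}{q}$)
$\frac{1}{E{\left(N \right)}} = \frac{1}{\frac{1}{-266}} = \frac{1}{- \frac{1}{266}} = -266$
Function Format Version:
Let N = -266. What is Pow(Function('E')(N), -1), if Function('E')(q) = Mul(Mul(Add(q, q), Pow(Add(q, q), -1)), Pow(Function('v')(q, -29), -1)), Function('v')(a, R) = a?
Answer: -266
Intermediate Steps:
Function('E')(q) = Pow(q, -1) (Function('E')(q) = Mul(Mul(Add(q, q), Pow(Add(q, q), -1)), Pow(q, -1)) = Mul(Mul(Mul(2, q), Pow(Mul(2, q), -1)), Pow(q, -1)) = Mul(Mul(Mul(2, q), Mul(Rational(1, 2), Pow(q, -1))), Pow(q, -1)) = Mul(1, Pow(q, -1)) = Pow(q, -1))
Pow(Function('E')(N), -1) = Pow(Pow(-266, -1), -1) = Pow(Rational(-1, 266), -1) = -266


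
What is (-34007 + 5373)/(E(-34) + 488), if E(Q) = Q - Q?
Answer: -14317/244 ≈ -58.676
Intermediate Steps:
E(Q) = 0
(-34007 + 5373)/(E(-34) + 488) = (-34007 + 5373)/(0 + 488) = -28634/488 = -28634*1/488 = -14317/244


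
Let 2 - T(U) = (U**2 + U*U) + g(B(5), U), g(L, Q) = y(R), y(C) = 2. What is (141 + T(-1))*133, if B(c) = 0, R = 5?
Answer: 18487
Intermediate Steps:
g(L, Q) = 2
T(U) = -2*U**2 (T(U) = 2 - ((U**2 + U*U) + 2) = 2 - ((U**2 + U**2) + 2) = 2 - (2*U**2 + 2) = 2 - (2 + 2*U**2) = 2 + (-2 - 2*U**2) = -2*U**2)
(141 + T(-1))*133 = (141 - 2*(-1)**2)*133 = (141 - 2*1)*133 = (141 - 2)*133 = 139*133 = 18487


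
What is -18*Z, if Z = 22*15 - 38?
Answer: -5256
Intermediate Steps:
Z = 292 (Z = 330 - 38 = 292)
-18*Z = -18*292 = -5256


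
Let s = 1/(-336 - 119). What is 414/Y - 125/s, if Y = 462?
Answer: 4379444/77 ≈ 56876.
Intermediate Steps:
s = -1/455 (s = 1/(-455) = -1/455 ≈ -0.0021978)
414/Y - 125/s = 414/462 - 125/(-1/455) = 414*(1/462) - 125*(-455) = 69/77 + 56875 = 4379444/77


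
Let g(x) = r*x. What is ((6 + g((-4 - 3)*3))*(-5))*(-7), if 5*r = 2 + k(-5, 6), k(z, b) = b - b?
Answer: -84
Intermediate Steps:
k(z, b) = 0
r = ⅖ (r = (2 + 0)/5 = (⅕)*2 = ⅖ ≈ 0.40000)
g(x) = 2*x/5
((6 + g((-4 - 3)*3))*(-5))*(-7) = ((6 + 2*((-4 - 3)*3)/5)*(-5))*(-7) = ((6 + 2*(-7*3)/5)*(-5))*(-7) = ((6 + (⅖)*(-21))*(-5))*(-7) = ((6 - 42/5)*(-5))*(-7) = -12/5*(-5)*(-7) = 12*(-7) = -84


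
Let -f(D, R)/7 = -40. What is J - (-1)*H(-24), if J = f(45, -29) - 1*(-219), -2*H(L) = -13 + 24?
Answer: 987/2 ≈ 493.50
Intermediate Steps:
H(L) = -11/2 (H(L) = -(-13 + 24)/2 = -½*11 = -11/2)
f(D, R) = 280 (f(D, R) = -7*(-40) = 280)
J = 499 (J = 280 - 1*(-219) = 280 + 219 = 499)
J - (-1)*H(-24) = 499 - (-1)*(-11)/2 = 499 - 1*11/2 = 499 - 11/2 = 987/2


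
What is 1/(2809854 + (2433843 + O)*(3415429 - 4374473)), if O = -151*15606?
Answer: -1/74166775974 ≈ -1.3483e-11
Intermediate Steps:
O = -2356506
1/(2809854 + (2433843 + O)*(3415429 - 4374473)) = 1/(2809854 + (2433843 - 2356506)*(3415429 - 4374473)) = 1/(2809854 + 77337*(-959044)) = 1/(2809854 - 74169585828) = 1/(-74166775974) = -1/74166775974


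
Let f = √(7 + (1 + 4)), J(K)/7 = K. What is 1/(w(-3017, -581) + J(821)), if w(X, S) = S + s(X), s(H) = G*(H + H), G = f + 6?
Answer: -739/12534466 + 431*√3/18801699 ≈ -1.9253e-5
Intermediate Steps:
J(K) = 7*K
f = 2*√3 (f = √(7 + 5) = √12 = 2*√3 ≈ 3.4641)
G = 6 + 2*√3 (G = 2*√3 + 6 = 6 + 2*√3 ≈ 9.4641)
s(H) = 2*H*(6 + 2*√3) (s(H) = (6 + 2*√3)*(H + H) = (6 + 2*√3)*(2*H) = 2*H*(6 + 2*√3))
w(X, S) = S + 4*X*(3 + √3)
1/(w(-3017, -581) + J(821)) = 1/((-581 + 4*(-3017)*(3 + √3)) + 7*821) = 1/((-581 + (-36204 - 12068*√3)) + 5747) = 1/((-36785 - 12068*√3) + 5747) = 1/(-31038 - 12068*√3)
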